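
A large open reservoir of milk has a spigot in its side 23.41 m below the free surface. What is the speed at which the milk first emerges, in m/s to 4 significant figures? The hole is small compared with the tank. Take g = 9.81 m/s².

v ≈ 21.43 m/s

The surface is effectively still and both ends are open, so ½v² = gh and v = √(2·9.81·23.41) = 21.43 m/s.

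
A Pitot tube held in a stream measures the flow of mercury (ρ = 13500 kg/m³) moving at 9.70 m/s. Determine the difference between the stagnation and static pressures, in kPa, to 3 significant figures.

Bernoulli between the free stream and the stagnation point: ½ρv² = P_stag − P_static.
ΔP = ½·13500·9.70² = 635000 Pa.

635 kPa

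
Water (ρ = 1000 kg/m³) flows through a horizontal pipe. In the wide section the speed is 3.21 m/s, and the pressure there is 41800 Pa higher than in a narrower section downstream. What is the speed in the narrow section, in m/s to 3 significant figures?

9.69 m/s

With h₁ = h₂, rearranging Bernoulli gives v₂ = √(v₁² + 2ΔP/ρ).
v₂ = √(3.21² + 2·41800/1000) = √(10.3 + 83.6) = 9.69 m/s.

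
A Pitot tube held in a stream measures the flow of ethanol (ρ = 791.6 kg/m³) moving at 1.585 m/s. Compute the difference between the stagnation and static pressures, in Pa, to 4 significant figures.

Bernoulli between the free stream and the stagnation point: ½ρv² = P_stag − P_static.
ΔP = ½·791.6·1.585² = 994.3 Pa.

ΔP = 994.3 Pa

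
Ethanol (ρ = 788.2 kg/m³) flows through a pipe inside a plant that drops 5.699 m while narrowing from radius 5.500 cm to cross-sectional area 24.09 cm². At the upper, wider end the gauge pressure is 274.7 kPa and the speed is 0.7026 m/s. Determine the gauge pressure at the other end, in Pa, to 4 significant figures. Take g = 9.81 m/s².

P₂ ≈ 315900 Pa

Mass conservation (A₁v₁ = A₂v₂) gives v₂ = 0.7026 × 95.03/24.09 = 2.772 m/s.
Applying Bernoulli between the two ends and solving for P₂: P₂ = P₁ + ½ρ(v₁² − v₂²) − ρgΔh.
P₂ = 274700 + ½·788.2·(0.7026² − 2.772²) − 788.2·9.81·(−5.699) = 274700 + (-2833) − (-44070) = 315900 Pa.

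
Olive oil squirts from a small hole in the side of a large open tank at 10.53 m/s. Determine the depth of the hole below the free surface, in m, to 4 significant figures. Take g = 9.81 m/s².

Inverting v = √(2gh) gives h = v² / 2g.
h = 10.53²/(2·9.81) = 110.9/19.62 = 5.651 m.

h ≈ 5.651 m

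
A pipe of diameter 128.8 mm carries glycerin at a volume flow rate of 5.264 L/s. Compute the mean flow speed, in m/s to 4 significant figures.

v = 0.4040 m/s

Q = 5.264 L/s = 0.005264 m³/s.
v = Q/A = 0.005264 / 0.01303 = 0.4040 m/s.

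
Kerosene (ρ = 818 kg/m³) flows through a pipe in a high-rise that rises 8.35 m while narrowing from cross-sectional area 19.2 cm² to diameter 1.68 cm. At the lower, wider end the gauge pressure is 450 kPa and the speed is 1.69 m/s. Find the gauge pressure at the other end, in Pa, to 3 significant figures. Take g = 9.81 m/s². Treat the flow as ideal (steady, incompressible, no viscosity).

Continuity gives A₁v₁ = A₂v₂, so v₂ = (19.2 cm²)/(2.22 cm²) × 1.69 m/s = 14.6 m/s.
Energy conservation along the streamline gives P₂ = P₁ − ½ρ(v₂² − v₁²) − ρg(h₂ − h₁).
P₂ = 450000 + ½·818·(1.69² − 14.6²) − 818·9.81·(+8.35) = 450000 + (-86500) − (67000) = 297000 Pa.

P₂ = 297000 Pa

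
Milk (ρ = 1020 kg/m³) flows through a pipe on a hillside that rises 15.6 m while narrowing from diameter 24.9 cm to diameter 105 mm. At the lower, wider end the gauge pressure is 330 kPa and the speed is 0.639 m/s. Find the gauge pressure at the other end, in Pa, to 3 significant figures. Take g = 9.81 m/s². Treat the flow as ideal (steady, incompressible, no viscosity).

Mass conservation (A₁v₁ = A₂v₂) gives v₂ = 0.639 × 487/86.6 = 3.59 m/s.
Bernoulli: P₁ + ½ρv₁² + ρg h₁ = P₂ + ½ρv₂² + ρg h₂, so P₂ = P₁ + ½ρ(v₁² − v₂²) − ρg(h₂ − h₁).
P₂ = 330000 + ½·1020·(0.639² − 3.59²) − 1020·9.81·(+15.6) = 330000 + (-6380) − (156000) = 168000 Pa.

P₂ = 168000 Pa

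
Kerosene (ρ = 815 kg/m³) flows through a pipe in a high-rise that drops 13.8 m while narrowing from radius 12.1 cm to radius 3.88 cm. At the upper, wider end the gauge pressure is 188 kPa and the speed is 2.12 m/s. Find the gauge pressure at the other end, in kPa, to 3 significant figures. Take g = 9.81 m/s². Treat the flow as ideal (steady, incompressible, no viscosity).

By continuity, v₂ = v₁·A₁/A₂ = 2.12·(460/47.3) = 20.6 m/s.
Applying Bernoulli between the two ends and solving for P₂: P₂ = P₁ + ½ρ(v₁² − v₂²) − ρgΔh.
P₂ = 188000 + ½·815·(2.12² − 20.6²) − 815·9.81·(−13.8) = 188000 + (-171000) − (-110000) = 127000 Pa.

P₂ ≈ 127 kPa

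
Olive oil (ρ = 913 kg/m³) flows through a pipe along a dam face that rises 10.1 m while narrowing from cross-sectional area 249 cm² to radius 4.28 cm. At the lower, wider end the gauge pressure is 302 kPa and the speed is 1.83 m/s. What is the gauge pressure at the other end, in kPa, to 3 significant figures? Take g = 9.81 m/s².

P₂ ≈ 184 kPa

By continuity, v₂ = v₁·A₁/A₂ = 1.83·(249/57.5) = 7.92 m/s.
Bernoulli: P₁ + ½ρv₁² + ρg h₁ = P₂ + ½ρv₂² + ρg h₂, so P₂ = P₁ + ½ρ(v₁² − v₂²) − ρg(h₂ − h₁).
P₂ = 302000 + ½·913·(1.83² − 7.92²) − 913·9.81·(+10.1) = 302000 + (-27100) − (90500) = 184000 Pa.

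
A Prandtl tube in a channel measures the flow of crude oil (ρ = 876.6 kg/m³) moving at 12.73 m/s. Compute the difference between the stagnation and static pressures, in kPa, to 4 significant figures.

71.03 kPa

At the stagnation point the flow is brought to rest, so Bernoulli gives P_stag − P_static = ½ρv².
ΔP = ½·876.6·12.73² = 71030 Pa.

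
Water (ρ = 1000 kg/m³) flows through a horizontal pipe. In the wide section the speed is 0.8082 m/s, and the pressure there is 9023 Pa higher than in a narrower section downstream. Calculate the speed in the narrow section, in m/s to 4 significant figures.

With h₁ = h₂, rearranging Bernoulli gives v₂ = √(v₁² + 2ΔP/ρ).
v₂ = √(0.8082² + 2·9023/1000) = √(0.6532 + 18.05) = 4.324 m/s.

v₂ ≈ 4.324 m/s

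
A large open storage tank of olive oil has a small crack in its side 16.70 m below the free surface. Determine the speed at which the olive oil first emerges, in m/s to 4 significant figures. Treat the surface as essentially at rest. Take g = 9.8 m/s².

v = 18.09 m/s

Bernoulli from surface to hole (P equal, v_surface ≈ 0): v = √(2gh) = √(2×9.8×16.70) = 18.09 m/s.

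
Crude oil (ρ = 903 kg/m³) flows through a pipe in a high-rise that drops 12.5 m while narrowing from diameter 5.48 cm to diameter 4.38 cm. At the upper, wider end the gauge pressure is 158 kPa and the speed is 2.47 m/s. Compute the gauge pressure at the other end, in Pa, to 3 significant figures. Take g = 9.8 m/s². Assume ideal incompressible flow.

265000 Pa

By continuity, v₂ = v₁·A₁/A₂ = 2.47·(23.6/15.1) = 3.87 m/s.
Bernoulli: P₁ + ½ρv₁² + ρg h₁ = P₂ + ½ρv₂² + ρg h₂, so P₂ = P₁ + ½ρ(v₁² − v₂²) − ρg(h₂ − h₁).
P₂ = 158000 + ½·903·(2.47² − 3.87²) − 903·9.8·(−12.5) = 158000 + (-4000) − (-111000) = 265000 Pa.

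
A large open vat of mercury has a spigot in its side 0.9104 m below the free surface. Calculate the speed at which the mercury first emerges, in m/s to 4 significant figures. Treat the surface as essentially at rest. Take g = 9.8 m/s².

Bernoulli from surface to hole (P equal, v_surface ≈ 0): v = √(2gh) = √(2×9.8×0.9104) = 4.224 m/s.

4.224 m/s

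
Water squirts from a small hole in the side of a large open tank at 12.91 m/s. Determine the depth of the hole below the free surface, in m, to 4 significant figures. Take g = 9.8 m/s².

Torricelli: v = √(2gh), so h = v²/(2g).
h = 12.91²/(2·9.8) = 166.7/19.60 = 8.503 m.

h ≈ 8.503 m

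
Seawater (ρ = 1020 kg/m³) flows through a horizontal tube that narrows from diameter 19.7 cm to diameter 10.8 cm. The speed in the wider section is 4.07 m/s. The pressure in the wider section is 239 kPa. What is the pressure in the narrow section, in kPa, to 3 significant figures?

P₂ ≈ 154 kPa

Continuity gives A₁v₁ = A₂v₂, so v₂ = (305 cm²)/(91.6 cm²) × 4.07 m/s = 13.5 m/s.
Along the horizontal streamline, P + ½ρv² is constant.
P₂ = P₁ − ½ρ(v₂² − v₁²) = 239000 − ½·1020·(13.5² − 4.07²) = 239000 − 85100 = 154000 Pa.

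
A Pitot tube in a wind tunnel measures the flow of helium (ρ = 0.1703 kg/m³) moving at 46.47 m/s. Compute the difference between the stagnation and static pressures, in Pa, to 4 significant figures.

183.9 Pa

At the stagnation point the flow is brought to rest, so Bernoulli gives P_stag − P_static = ½ρv².
ΔP = ½·0.1703·46.47² = 183.9 Pa.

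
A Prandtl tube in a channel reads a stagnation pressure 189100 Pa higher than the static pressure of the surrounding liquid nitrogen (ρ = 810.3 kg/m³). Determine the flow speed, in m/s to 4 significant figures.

The dynamic pressure equals the rise in static pressure at the stagnation point: ΔP = ½ρv².
v = √(2ΔP/ρ) = √(2·189100/810.3) = 21.60 m/s.

v ≈ 21.60 m/s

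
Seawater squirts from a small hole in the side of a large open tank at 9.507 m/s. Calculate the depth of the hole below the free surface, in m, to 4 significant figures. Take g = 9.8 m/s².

Inverting v = √(2gh) gives h = v² / 2g.
h = 9.507²/(2·9.8) = 90.38/19.60 = 4.611 m.

h ≈ 4.611 m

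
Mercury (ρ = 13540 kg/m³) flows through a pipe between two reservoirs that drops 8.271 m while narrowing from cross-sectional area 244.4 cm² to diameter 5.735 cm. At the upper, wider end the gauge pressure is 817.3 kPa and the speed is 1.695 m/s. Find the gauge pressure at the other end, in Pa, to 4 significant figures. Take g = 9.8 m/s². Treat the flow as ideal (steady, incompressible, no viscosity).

The volume flow rate is constant, so v₂ = (A₁/A₂)v₁ = (244.4/25.83)·1.695 = 16.04 m/s.
Bernoulli: P₁ + ½ρv₁² + ρg h₁ = P₂ + ½ρv₂² + ρg h₂, so P₂ = P₁ + ½ρ(v₁² − v₂²) − ρg(h₂ − h₁).
P₂ = 817300 + ½·13540·(1.695² − 16.04²) − 13540·9.8·(−8.271) = 817300 + (-1722000) − (-1097000) = 193200 Pa.

193200 Pa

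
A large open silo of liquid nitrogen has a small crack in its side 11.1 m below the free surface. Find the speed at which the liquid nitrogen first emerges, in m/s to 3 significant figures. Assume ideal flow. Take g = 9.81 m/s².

v ≈ 14.8 m/s

Torricelli's result v = √(2gh) gives v = √(2·9.81·11.1) = 14.8 m/s.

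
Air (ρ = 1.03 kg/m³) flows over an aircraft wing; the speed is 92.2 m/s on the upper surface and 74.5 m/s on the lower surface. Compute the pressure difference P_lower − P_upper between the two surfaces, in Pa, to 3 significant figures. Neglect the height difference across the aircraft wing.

With negligible Δh, P + ½ρv² is constant, so P_low − P_up = ½ρ(v_up² − v_low²).
ΔP = ½·1.03·(92.2² − 74.5²) = 1520 Pa.

1520 Pa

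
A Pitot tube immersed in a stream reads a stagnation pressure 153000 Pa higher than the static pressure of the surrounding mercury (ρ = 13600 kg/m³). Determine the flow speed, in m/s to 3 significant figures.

Bernoulli between the free stream and the stagnation point: ½ρv² = P_stag − P_static.
v = √(2ΔP/ρ) = √(2·153000/13600) = 4.74 m/s.

v = 4.74 m/s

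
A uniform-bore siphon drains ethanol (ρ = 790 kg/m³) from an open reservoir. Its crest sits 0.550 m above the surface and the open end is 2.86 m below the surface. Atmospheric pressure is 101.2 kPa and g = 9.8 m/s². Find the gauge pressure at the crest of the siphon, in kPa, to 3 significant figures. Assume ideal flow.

The outlet speed comes from Torricelli: v = √(2g·2.86) = 7.49 m/s.
The bore is uniform, so the speed at the crest is the same v. Bernoulli surface→crest: P_atm = P_top + ½ρv² + ρg·h_top.
P_top = 101200 − ½·790·7.49² − 790·9.8·0.550 = 74800 Pa. So P_gauge = P_top − P_atm = -26400 Pa.

P_gauge ≈ -26.4 kPa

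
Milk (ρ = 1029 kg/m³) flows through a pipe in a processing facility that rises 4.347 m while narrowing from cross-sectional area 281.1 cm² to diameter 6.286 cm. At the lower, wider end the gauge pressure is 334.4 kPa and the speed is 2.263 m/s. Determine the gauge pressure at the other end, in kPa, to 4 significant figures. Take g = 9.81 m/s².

76.98 kPa

By continuity, v₂ = v₁·A₁/A₂ = 2.263·(281.1/31.03) = 20.50 m/s.
Bernoulli: P₁ + ½ρv₁² + ρg h₁ = P₂ + ½ρv₂² + ρg h₂, so P₂ = P₁ + ½ρ(v₁² − v₂²) − ρg(h₂ − h₁).
P₂ = 334400 + ½·1029·(2.263² − 20.50²) − 1029·9.81·(+4.347) = 334400 + (-213500) − (43880) = 76980 Pa.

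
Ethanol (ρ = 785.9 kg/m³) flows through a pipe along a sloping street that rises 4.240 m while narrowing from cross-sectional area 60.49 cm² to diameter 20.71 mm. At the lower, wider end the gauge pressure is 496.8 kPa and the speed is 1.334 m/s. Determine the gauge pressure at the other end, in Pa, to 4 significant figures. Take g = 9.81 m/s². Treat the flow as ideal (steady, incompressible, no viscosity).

Continuity gives A₁v₁ = A₂v₂, so v₂ = (60.49 cm²)/(3.369 cm²) × 1.334 m/s = 23.95 m/s.
Bernoulli: P₁ + ½ρv₁² + ρg h₁ = P₂ + ½ρv₂² + ρg h₂, so P₂ = P₁ + ½ρ(v₁² − v₂²) − ρg(h₂ − h₁).
P₂ = 496800 + ½·785.9·(1.334² − 23.95²) − 785.9·9.81·(+4.240) = 496800 + (-224800) − (32690) = 239300 Pa.

239300 Pa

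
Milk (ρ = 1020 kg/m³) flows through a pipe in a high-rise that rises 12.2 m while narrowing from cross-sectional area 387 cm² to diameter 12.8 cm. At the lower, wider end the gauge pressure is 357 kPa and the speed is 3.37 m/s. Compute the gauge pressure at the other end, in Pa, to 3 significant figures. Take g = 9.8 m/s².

By continuity, v₂ = v₁·A₁/A₂ = 3.37·(387/129) = 10.1 m/s.
Applying Bernoulli between the two ends and solving for P₂: P₂ = P₁ + ½ρ(v₁² − v₂²) − ρgΔh.
P₂ = 357000 + ½·1020·(3.37² − 10.1²) − 1020·9.8·(+12.2) = 357000 + (-46600) − (122000) = 188000 Pa.

P₂ ≈ 188000 Pa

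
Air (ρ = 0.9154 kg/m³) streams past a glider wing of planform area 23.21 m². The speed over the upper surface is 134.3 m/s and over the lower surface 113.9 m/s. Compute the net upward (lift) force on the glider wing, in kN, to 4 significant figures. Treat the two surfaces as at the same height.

F ≈ 53.79 kN

From P + ½ρv² = const at equal height, P_low − P_up = ½ρ(v_up² − v_low²).
ΔP = ½·0.9154·(134.3² − 113.9²) = 2317 Pa.
Lift = ΔP · A = 2317 × 23.21 = 53790 N.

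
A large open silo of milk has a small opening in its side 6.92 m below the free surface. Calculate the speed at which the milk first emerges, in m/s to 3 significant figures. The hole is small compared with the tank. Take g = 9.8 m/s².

v ≈ 11.6 m/s

Bernoulli from surface to hole (P equal, v_surface ≈ 0): v = √(2gh) = √(2×9.8×6.92) = 11.6 m/s.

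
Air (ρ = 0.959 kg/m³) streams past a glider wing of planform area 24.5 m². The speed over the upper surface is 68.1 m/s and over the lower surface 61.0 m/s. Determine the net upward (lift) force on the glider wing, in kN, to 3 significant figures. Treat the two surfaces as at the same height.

F ≈ 10.8 kN

From P + ½ρv² = const at equal height, P_low − P_up = ½ρ(v_up² − v_low²).
ΔP = ½·0.959·(68.1² − 61.0²) = 440 Pa.
Lift = ΔP · A = 440 × 24.5 = 10800 N.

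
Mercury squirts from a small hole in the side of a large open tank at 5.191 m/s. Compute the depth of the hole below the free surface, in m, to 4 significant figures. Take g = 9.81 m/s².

h ≈ 1.373 m

For a small hole in a large open tank, ½v² = gh, giving h = v²/(2g).
h = 5.191²/(2·9.81) = 26.95/19.62 = 1.373 m.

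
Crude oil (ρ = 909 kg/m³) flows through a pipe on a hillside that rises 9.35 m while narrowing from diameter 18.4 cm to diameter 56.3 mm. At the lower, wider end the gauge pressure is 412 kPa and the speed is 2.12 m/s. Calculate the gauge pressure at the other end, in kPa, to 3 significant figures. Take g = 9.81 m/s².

By continuity, v₂ = v₁·A₁/A₂ = 2.12·(266/24.9) = 22.6 m/s.
Applying Bernoulli between the two ends and solving for P₂: P₂ = P₁ + ½ρ(v₁² − v₂²) − ρgΔh.
P₂ = 412000 + ½·909·(2.12² − 22.6²) − 909·9.81·(+9.35) = 412000 + (-231000) − (83400) = 97600 Pa.

97.6 kPa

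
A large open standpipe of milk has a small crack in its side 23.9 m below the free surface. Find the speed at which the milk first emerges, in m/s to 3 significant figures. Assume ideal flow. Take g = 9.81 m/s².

v ≈ 21.7 m/s

The surface is effectively still and both ends are open, so ½v² = gh and v = √(2·9.81·23.9) = 21.7 m/s.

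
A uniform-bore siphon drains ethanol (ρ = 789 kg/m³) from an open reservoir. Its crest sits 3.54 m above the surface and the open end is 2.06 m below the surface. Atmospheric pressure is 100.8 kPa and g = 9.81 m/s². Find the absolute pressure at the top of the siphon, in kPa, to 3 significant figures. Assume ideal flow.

P_top ≈ 57.5 kPa

Bernoulli surface→outlet gives ½v² = g·h_out, so v = √(2·9.81·2.06) = 6.36 m/s.
The bore is uniform, so the speed at the crest is the same v. Bernoulli surface→crest: P_atm = P_top + ½ρv² + ρg·h_top.
P_top = 100800 − ½·789·6.36² − 789·9.81·3.54 = 57500 Pa.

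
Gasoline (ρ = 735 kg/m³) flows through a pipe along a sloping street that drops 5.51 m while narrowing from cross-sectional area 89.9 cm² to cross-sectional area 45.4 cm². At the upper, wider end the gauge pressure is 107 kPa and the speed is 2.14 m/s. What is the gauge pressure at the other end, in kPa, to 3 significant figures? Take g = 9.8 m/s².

P₂ = 142 kPa

The volume flow rate is constant, so v₂ = (A₁/A₂)v₁ = (89.9/45.4)·2.14 = 4.24 m/s.
Applying Bernoulli between the two ends and solving for P₂: P₂ = P₁ + ½ρ(v₁² − v₂²) − ρgΔh.
P₂ = 107000 + ½·735·(2.14² − 4.24²) − 735·9.8·(−5.51) = 107000 + (-4920) − (-39700) = 142000 Pa.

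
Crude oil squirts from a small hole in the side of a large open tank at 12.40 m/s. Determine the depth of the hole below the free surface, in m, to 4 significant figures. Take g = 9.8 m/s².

For a small hole in a large open tank, ½v² = gh, giving h = v²/(2g).
h = 12.40²/(2·9.8) = 153.8/19.60 = 7.845 m.

7.845 m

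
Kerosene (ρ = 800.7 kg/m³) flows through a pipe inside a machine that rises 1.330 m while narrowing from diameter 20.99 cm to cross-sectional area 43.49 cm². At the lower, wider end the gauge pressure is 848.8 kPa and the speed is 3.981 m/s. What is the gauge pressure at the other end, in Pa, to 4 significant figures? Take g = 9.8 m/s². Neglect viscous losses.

P₂ ≈ 443000 Pa

The volume flow rate is constant, so v₂ = (A₁/A₂)v₁ = (346.0/43.49)·3.981 = 31.68 m/s.
Applying Bernoulli between the two ends and solving for P₂: P₂ = P₁ + ½ρ(v₁² − v₂²) − ρgΔh.
P₂ = 848800 + ½·800.7·(3.981² − 31.68²) − 800.7·9.8·(+1.330) = 848800 + (-395300) − (10440) = 443000 Pa.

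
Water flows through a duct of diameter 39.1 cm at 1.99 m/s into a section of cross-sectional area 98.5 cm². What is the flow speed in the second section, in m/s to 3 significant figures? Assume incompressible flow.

v₂ ≈ 24.3 m/s

By continuity, v₂ = v₁·A₁/A₂ = 1.99·(1200/98.5) = 24.3 m/s.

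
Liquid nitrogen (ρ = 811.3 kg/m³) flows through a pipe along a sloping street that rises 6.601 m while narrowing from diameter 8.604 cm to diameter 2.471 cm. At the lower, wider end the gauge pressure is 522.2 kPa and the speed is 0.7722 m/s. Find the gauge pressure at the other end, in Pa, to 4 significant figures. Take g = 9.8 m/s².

By continuity, v₂ = v₁·A₁/A₂ = 0.7722·(58.14/4.796) = 9.362 m/s.
Applying Bernoulli between the two ends and solving for P₂: P₂ = P₁ + ½ρ(v₁² − v₂²) − ρgΔh.
P₂ = 522200 + ½·811.3·(0.7722² − 9.362²) − 811.3·9.8·(+6.601) = 522200 + (-35310) − (52480) = 434400 Pa.

P₂ = 434400 Pa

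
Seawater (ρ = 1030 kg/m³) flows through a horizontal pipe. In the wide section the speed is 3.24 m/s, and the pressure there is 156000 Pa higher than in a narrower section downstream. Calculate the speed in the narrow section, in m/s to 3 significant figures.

Along the level pipe P + ½ρv² is conserved, hence v₂² = v₁² + 2(P₁ − P₂)/ρ.
v₂ = √(3.24² + 2·156000/1030) = √(10.5 + 303) = 17.7 m/s.

v₂ ≈ 17.7 m/s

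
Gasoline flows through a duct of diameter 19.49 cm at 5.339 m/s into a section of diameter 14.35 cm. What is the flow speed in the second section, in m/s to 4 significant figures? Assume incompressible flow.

The volume flow rate is constant, so v₂ = (A₁/A₂)v₁ = (298.3/161.7)·5.339 = 9.849 m/s.

9.849 m/s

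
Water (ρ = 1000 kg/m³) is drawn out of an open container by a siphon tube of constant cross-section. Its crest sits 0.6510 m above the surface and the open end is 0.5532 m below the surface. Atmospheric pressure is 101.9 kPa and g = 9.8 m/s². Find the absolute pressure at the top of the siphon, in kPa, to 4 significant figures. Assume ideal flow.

90.10 kPa

From the surface to the outlet (both open to atmosphere, surface at rest): v = √(2g·h_out) = √(2·9.8·0.5532) = 3.293 m/s.
The bore is uniform, so the speed at the crest is the same v. Bernoulli surface→crest: P_atm = P_top + ½ρv² + ρg·h_top.
P_top = 101900 − ½·1000·3.293² − 1000·9.8·0.6510 = 90100 Pa.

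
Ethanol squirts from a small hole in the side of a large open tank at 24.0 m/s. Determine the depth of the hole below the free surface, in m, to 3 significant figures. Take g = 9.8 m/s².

Torricelli: v = √(2gh), so h = v²/(2g).
h = 24.0²/(2·9.8) = 576/19.60 = 29.4 m.

29.4 m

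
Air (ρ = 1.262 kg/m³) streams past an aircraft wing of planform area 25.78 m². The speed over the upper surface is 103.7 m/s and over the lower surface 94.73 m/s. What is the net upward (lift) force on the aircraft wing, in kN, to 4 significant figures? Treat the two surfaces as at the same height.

28.95 kN

With equal heights on the two surfaces, Bernoulli gives P_lower − P_upper = ½ρ(v_upper² − v_lower²).
ΔP = ½·1.262·(103.7² − 94.73²) = 1123 Pa.
Lift = ΔP · A = 1123 × 25.78 = 28950 N.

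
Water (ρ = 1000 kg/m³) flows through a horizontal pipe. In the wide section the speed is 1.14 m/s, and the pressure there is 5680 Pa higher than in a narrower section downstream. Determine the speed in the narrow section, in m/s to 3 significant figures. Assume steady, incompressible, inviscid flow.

Horizontal Bernoulli: P₁ + ½ρv₁² = P₂ + ½ρv₂², so v₂² = v₁² + 2(P₁ − P₂)/ρ.
v₂ = √(1.14² + 2·5680/1000) = √(1.30 + 11.4) = 3.56 m/s.

3.56 m/s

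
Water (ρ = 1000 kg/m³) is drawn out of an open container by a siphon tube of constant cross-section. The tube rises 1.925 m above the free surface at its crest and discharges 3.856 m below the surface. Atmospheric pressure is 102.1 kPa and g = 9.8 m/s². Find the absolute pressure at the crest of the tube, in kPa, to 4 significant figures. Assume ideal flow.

From the surface to the outlet (both open to atmosphere, surface at rest): v = √(2g·h_out) = √(2·9.8·3.856) = 8.694 m/s.
With constant cross-section the crest speed equals v; applying Bernoulli from the surface up to the crest, P_top = P_atm − ½ρv² − ρg·h_top.
P_top = 102100 − ½·1000·8.694² − 1000·9.8·1.925 = 45450 Pa.

P_top ≈ 45.45 kPa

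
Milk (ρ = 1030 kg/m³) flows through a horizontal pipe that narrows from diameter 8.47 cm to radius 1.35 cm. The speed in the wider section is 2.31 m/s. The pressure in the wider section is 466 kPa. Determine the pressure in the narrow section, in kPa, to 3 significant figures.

P₂ ≈ 203 kPa

Mass conservation (A₁v₁ = A₂v₂) gives v₂ = 2.31 × 56.3/5.73 = 22.7 m/s.
The pipe is horizontal, so Bernoulli reduces to P₁ + ½ρv₁² = P₂ + ½ρv₂².
P₂ = P₁ − ½ρ(v₂² − v₁²) = 466000 − ½·1030·(22.7² − 2.31²) = 466000 − 263000 = 203000 Pa.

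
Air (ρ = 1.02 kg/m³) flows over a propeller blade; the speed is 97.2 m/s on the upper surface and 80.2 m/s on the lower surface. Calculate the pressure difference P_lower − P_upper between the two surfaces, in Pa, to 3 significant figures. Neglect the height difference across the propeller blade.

ΔP ≈ 1540 Pa

With negligible Δh, P + ½ρv² is constant, so P_low − P_up = ½ρ(v_up² − v_low²).
ΔP = ½·1.02·(97.2² − 80.2²) = 1540 Pa.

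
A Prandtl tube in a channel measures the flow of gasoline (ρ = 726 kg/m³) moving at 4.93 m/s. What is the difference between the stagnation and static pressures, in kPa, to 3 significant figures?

ΔP = 8.82 kPa

At the stagnation point the flow is brought to rest, so Bernoulli gives P_stag − P_static = ½ρv².
ΔP = ½·726·4.93² = 8820 Pa.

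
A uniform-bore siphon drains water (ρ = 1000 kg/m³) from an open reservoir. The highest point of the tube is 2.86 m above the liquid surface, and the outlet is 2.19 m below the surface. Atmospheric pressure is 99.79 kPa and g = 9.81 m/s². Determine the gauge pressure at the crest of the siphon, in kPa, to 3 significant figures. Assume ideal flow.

From the surface to the outlet (both open to atmosphere, surface at rest): v = √(2g·h_out) = √(2·9.81·2.19) = 6.55 m/s.
With constant cross-section the crest speed equals v; applying Bernoulli from the surface up to the crest, P_top = P_atm − ½ρv² − ρg·h_top.
P_top = 99790 − ½·1000·6.55² − 1000·9.81·2.86 = 50200 Pa. So P_gauge = P_top − P_atm = -49500 Pa.

P_gauge ≈ -49.5 kPa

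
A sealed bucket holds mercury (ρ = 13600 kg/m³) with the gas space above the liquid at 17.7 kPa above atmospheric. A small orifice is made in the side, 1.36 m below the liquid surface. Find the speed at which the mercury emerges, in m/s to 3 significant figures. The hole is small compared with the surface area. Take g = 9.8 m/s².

5.41 m/s

Take point 1 at the surface (v₁ ≈ 0) and point 2 at the hole (at atmospheric pressure). Bernoulli: P₁ + ρg h = P_atm + ½ρv₂².
With P₁ − P_atm = 17700 Pa, v₂ = √(2gh + 2ΔP/ρ) = √(2·9.8·1.36 + 2·17700/13600) = 5.41 m/s.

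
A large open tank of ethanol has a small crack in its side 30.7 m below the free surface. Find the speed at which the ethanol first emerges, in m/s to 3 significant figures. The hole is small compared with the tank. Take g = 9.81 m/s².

v = 24.5 m/s

Torricelli's result v = √(2gh) gives v = √(2·9.81·30.7) = 24.5 m/s.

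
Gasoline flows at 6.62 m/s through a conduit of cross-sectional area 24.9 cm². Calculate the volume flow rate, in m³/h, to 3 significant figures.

Q = A·v = 0.00249 m² × 6.62 m/s = 0.0165 m³/s.
Converting: 0.0165 m³/s × 3600 = 59.3 m³/h.

Q = 59.3 m³/h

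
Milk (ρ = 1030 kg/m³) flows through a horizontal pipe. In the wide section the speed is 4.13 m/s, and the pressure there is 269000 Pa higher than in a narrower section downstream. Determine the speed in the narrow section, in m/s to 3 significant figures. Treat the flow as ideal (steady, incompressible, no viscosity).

23.2 m/s

With h₁ = h₂, rearranging Bernoulli gives v₂ = √(v₁² + 2ΔP/ρ).
v₂ = √(4.13² + 2·269000/1030) = √(17.1 + 522) = 23.2 m/s.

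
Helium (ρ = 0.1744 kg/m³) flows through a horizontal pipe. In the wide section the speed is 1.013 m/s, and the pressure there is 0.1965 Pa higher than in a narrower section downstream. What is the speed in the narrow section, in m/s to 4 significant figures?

Horizontal Bernoulli: P₁ + ½ρv₁² = P₂ + ½ρv₂², so v₂² = v₁² + 2(P₁ − P₂)/ρ.
v₂ = √(1.013² + 2·0.1965/0.1744) = √(1.026 + 2.253) = 1.811 m/s.

v₂ ≈ 1.811 m/s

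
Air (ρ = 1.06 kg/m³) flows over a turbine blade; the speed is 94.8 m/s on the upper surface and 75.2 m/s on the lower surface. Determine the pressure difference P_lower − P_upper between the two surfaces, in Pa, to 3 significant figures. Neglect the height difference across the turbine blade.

The pressure is lower where the speed is higher: ΔP = ½ρ(v_up² − v_low²).
ΔP = ½·1.06·(94.8² − 75.2²) = 1770 Pa.

ΔP ≈ 1770 Pa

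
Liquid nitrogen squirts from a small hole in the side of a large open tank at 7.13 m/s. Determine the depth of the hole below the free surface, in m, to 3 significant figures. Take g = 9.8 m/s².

h = 2.59 m

Torricelli: v = √(2gh), so h = v²/(2g).
h = 7.13²/(2·9.8) = 50.8/19.60 = 2.59 m.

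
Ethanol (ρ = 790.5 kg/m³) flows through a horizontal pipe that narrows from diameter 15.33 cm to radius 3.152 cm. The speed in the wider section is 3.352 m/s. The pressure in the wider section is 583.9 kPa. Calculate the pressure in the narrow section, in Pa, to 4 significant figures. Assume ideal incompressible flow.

P₂ ≈ 433000 Pa

By continuity, v₂ = v₁·A₁/A₂ = 3.352·(184.6/31.21) = 19.82 m/s.
Along the horizontal streamline, P + ½ρv² is constant.
P₂ = P₁ − ½ρ(v₂² − v₁²) = 583900 − ½·790.5·(19.82² − 3.352²) = 583900 − 150900 = 433000 Pa.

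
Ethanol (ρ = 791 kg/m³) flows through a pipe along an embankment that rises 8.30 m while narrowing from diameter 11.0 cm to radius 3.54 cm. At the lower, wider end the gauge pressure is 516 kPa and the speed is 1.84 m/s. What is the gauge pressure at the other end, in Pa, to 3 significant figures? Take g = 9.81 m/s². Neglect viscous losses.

Continuity gives A₁v₁ = A₂v₂, so v₂ = (95.0 cm²)/(39.4 cm²) × 1.84 m/s = 4.44 m/s.
Energy conservation along the streamline gives P₂ = P₁ − ½ρ(v₂² − v₁²) − ρg(h₂ − h₁).
P₂ = 516000 + ½·791·(1.84² − 4.44²) − 791·9.81·(+8.30) = 516000 + (-6460) − (64400) = 445000 Pa.

P₂ ≈ 445000 Pa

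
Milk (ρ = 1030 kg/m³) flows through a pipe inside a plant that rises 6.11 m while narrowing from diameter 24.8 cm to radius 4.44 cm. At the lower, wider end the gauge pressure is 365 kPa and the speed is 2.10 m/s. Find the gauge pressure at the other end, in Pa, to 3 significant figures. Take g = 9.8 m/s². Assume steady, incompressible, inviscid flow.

P₂ ≈ 167000 Pa

By continuity, v₂ = v₁·A₁/A₂ = 2.10·(483/61.9) = 16.4 m/s.
Bernoulli: P₁ + ½ρv₁² + ρg h₁ = P₂ + ½ρv₂² + ρg h₂, so P₂ = P₁ + ½ρ(v₁² − v₂²) − ρg(h₂ − h₁).
P₂ = 365000 + ½·1030·(2.10² − 16.4²) − 1030·9.8·(+6.11) = 365000 + (-136000) − (61700) = 167000 Pa.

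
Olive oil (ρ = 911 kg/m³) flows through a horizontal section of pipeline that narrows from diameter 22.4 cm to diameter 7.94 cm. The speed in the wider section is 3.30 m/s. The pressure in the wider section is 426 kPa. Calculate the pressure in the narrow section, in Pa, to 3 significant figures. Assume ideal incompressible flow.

P₂ = 117000 Pa

Mass conservation (A₁v₁ = A₂v₂) gives v₂ = 3.30 × 394/49.5 = 26.3 m/s.
The pipe is horizontal, so Bernoulli reduces to P₁ + ½ρv₁² = P₂ + ½ρv₂².
P₂ = P₁ − ½ρ(v₂² − v₁²) = 426000 − ½·911·(26.3² − 3.30²) = 426000 − 309000 = 117000 Pa.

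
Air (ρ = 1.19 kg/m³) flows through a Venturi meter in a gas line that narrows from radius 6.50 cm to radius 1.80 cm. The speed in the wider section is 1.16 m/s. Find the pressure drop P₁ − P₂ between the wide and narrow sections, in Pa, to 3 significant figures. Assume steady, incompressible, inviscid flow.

ΔP = 135 Pa

Continuity gives A₁v₁ = A₂v₂, so v₂ = (133 cm²)/(10.2 cm²) × 1.16 m/s = 15.1 m/s.
The pipe is horizontal, so Bernoulli reduces to P₁ + ½ρv₁² = P₂ + ½ρv₂².
P₁ − P₂ = ½·1.19·(15.1² − 1.16²) = ½·1.19·227 = 135 Pa.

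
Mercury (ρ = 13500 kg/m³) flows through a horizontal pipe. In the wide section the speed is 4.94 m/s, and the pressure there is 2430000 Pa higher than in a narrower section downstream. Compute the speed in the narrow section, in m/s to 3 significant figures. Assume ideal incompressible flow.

Horizontal Bernoulli: P₁ + ½ρv₁² = P₂ + ½ρv₂², so v₂² = v₁² + 2(P₁ − P₂)/ρ.
v₂ = √(4.94² + 2·2430000/13500) = √(24.4 + 360) = 19.6 m/s.

19.6 m/s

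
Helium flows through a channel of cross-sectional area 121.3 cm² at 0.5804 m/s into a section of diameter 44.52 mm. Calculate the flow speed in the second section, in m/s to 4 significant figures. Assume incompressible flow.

v₂ ≈ 4.523 m/s

Continuity gives A₁v₁ = A₂v₂, so v₂ = (121.3 cm²)/(15.57 cm²) × 0.5804 m/s = 4.523 m/s.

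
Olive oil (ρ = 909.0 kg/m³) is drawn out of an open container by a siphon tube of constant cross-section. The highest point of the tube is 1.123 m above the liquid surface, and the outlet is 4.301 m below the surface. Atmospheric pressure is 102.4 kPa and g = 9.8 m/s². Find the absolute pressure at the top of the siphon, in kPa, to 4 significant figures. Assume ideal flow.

P_top = 54.08 kPa

From the surface to the outlet (both open to atmosphere, surface at rest): v = √(2g·h_out) = √(2·9.8·4.301) = 9.181 m/s.
With constant cross-section the crest speed equals v; applying Bernoulli from the surface up to the crest, P_top = P_atm − ½ρv² − ρg·h_top.
P_top = 102400 − ½·909.0·9.181² − 909.0·9.8·1.123 = 54080 Pa.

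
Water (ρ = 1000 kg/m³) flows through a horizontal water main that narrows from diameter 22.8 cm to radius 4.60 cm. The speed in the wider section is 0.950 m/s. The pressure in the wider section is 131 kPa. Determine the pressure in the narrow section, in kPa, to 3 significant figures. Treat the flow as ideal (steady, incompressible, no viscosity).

P₂ ≈ 114 kPa

By continuity, v₂ = v₁·A₁/A₂ = 0.950·(408/66.5) = 5.83 m/s.
Bernoulli (h₁ = h₂): P₁ − P₂ = ½ρ(v₂² − v₁²).
P₂ = P₁ − ½ρ(v₂² − v₁²) = 131000 − ½·1000·(5.83² − 0.950²) = 131000 − 16600 = 114000 Pa.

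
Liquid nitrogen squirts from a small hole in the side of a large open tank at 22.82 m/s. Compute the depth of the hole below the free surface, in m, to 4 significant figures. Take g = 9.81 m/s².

h ≈ 26.54 m

For a small hole in a large open tank, ½v² = gh, giving h = v²/(2g).
h = 22.82²/(2·9.81) = 520.8/19.62 = 26.54 m.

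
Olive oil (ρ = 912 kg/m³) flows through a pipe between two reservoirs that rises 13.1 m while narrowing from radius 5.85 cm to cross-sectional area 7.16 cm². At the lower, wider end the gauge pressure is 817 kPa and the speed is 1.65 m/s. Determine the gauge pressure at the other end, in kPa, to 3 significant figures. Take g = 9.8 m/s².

P₂ ≈ 421 kPa

By continuity, v₂ = v₁·A₁/A₂ = 1.65·(108/7.16) = 24.8 m/s.
Bernoulli: P₁ + ½ρv₁² + ρg h₁ = P₂ + ½ρv₂² + ρg h₂, so P₂ = P₁ + ½ρ(v₁² − v₂²) − ρg(h₂ − h₁).
P₂ = 817000 + ½·912·(1.65² − 24.8²) − 912·9.8·(+13.1) = 817000 + (-279000) − (117000) = 421000 Pa.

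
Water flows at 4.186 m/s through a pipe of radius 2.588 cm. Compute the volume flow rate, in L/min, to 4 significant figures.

Q ≈ 528.5 L/min

Q = A·v = 0.002104 m² × 4.186 m/s = 0.008808 m³/s.
Converting: 0.008808 m³/s × 60000 = 528.5 L/min.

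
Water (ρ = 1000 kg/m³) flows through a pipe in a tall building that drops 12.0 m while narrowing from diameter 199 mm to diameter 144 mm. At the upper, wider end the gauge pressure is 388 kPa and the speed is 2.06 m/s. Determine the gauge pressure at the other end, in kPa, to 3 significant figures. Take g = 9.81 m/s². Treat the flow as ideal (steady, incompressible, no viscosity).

The volume flow rate is constant, so v₂ = (A₁/A₂)v₁ = (311/163)·2.06 = 3.93 m/s.
Applying Bernoulli between the two ends and solving for P₂: P₂ = P₁ + ½ρ(v₁² − v₂²) − ρgΔh.
P₂ = 388000 + ½·1000·(2.06² − 3.93²) − 1000·9.81·(−12.0) = 388000 + (-5620) − (-118000) = 500000 Pa.

P₂ ≈ 500 kPa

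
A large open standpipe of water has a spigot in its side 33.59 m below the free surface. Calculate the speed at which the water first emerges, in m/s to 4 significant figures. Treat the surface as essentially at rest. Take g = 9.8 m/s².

v ≈ 25.66 m/s

Bernoulli from surface to hole (P equal, v_surface ≈ 0): v = √(2gh) = √(2×9.8×33.59) = 25.66 m/s.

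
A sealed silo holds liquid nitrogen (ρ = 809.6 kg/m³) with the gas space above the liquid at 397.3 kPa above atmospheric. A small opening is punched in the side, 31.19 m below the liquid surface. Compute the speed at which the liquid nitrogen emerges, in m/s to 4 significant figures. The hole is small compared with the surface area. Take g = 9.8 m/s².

v ≈ 39.91 m/s

Take point 1 at the surface (v₁ ≈ 0) and point 2 at the hole (at atmospheric pressure). Bernoulli: P₁ + ρg h = P_atm + ½ρv₂².
With P₁ − P_atm = 397300 Pa, v₂ = √(2gh + 2ΔP/ρ) = √(2·9.8·31.19 + 2·397300/809.6) = 39.91 m/s.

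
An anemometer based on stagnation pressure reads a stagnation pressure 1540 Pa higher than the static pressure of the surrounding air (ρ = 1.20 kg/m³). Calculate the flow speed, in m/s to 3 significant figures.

Bernoulli between the free stream and the stagnation point: ½ρv² = P_stag − P_static.
v = √(2ΔP/ρ) = √(2·1540/1.20) = 50.7 m/s.

50.7 m/s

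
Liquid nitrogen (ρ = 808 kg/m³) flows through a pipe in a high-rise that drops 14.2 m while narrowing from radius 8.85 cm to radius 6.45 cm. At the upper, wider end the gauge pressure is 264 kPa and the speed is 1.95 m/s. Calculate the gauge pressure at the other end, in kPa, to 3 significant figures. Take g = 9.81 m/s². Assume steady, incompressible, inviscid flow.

P₂ ≈ 373 kPa

Mass conservation (A₁v₁ = A₂v₂) gives v₂ = 1.95 × 246/131 = 3.67 m/s.
Energy conservation along the streamline gives P₂ = P₁ − ½ρ(v₂² − v₁²) − ρg(h₂ − h₁).
P₂ = 264000 + ½·808·(1.95² − 3.67²) − 808·9.81·(−14.2) = 264000 + (-3910) − (-113000) = 373000 Pa.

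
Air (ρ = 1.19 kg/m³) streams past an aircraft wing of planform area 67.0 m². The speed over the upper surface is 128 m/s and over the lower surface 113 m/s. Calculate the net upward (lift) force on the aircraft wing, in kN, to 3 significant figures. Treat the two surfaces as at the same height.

F ≈ 144 kN

The faster flow above has the lower pressure; Bernoulli (same height) gives ΔP = ½ρ(v_up² − v_low²).
ΔP = ½·1.19·(128² − 113²) = 2150 Pa.
Lift = ΔP · A = 2150 × 67.0 = 144000 N.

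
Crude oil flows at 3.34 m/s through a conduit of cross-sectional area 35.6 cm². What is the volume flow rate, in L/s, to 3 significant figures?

Q = A·v = 0.00356 m² × 3.34 m/s = 0.0119 m³/s.
Converting: 0.0119 m³/s × 1000 = 11.9 L/s.

11.9 L/s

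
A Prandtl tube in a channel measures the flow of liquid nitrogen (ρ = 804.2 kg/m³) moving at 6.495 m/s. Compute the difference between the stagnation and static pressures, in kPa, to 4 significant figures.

Bernoulli between the free stream and the stagnation point: ½ρv² = P_stag − P_static.
ΔP = ½·804.2·6.495² = 16960 Pa.

ΔP ≈ 16.96 kPa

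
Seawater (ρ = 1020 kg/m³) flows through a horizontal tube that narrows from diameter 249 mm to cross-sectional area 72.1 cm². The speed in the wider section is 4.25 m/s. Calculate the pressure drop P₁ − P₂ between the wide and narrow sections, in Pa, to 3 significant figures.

The volume flow rate is constant, so v₂ = (A₁/A₂)v₁ = (487/72.1)·4.25 = 28.7 m/s.
Along the horizontal streamline, P + ½ρv² is constant.
P₁ − P₂ = ½·1020·(28.7² − 4.25²) = ½·1020·806 = 411000 Pa.

411000 Pa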